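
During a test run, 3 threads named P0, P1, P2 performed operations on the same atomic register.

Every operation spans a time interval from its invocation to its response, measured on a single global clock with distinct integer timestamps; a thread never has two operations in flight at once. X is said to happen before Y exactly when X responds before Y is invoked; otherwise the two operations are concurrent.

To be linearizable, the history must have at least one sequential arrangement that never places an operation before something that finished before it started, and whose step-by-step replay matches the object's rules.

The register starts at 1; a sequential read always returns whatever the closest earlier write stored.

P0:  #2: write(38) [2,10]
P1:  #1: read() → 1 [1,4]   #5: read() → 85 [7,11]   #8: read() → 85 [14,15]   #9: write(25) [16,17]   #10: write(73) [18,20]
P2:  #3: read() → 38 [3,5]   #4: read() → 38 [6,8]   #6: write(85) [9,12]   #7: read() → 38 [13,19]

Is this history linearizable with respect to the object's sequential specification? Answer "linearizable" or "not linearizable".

the violation lands at event 19, #7's response at time 19: events 1..18 linearize, events 1..19 do not
the 9 completed operations admit 108 real-time orders; each fails the atomic register replay
completion choices over the 1 pending operation (#10) were checked; none helps
one such order, #1, #2, #3, #4, #5, #6, #7, #8, #9 (pending dropped), breaks at step 5 where #5 read() → 85 is illegal
one such order, #1, #2, #3, #4, #5, #6, #8, #7, #9 (pending dropped), breaks at step 5 where #5 read() → 85 is illegal

not linearizable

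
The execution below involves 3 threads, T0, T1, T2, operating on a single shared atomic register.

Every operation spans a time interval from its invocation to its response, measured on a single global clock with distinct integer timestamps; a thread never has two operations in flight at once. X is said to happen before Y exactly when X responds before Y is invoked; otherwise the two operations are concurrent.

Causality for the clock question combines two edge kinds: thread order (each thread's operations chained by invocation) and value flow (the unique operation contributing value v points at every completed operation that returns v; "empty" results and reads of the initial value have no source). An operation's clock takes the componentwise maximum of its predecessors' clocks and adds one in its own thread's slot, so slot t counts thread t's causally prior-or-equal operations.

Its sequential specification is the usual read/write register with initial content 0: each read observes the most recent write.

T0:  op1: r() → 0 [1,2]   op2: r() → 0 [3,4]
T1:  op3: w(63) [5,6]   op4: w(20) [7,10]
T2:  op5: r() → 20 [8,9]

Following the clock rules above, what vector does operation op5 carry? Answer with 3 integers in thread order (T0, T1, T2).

op3 (invocation 5): nothing precedes it; T1's component alone gives (0, 1, 0)
op1 (invocation 1): nothing precedes it; T0's component alone gives (1, 0, 0)
VC(op4, invoked at 7): max of VC(op3)=(0, 1, 0), then +1 on thread T1 → (0, 2, 0)
VC(op2, invoked at 3): max of VC(op1)=(1, 0, 0), then +1 on thread T0 → (2, 0, 0)
VC(op5, invoked at 8): max of VC(op4)=(0, 2, 0), then +1 on thread T2 → (0, 2, 1)
target: VC(op5) = (0, 2, 1)

(0, 2, 1)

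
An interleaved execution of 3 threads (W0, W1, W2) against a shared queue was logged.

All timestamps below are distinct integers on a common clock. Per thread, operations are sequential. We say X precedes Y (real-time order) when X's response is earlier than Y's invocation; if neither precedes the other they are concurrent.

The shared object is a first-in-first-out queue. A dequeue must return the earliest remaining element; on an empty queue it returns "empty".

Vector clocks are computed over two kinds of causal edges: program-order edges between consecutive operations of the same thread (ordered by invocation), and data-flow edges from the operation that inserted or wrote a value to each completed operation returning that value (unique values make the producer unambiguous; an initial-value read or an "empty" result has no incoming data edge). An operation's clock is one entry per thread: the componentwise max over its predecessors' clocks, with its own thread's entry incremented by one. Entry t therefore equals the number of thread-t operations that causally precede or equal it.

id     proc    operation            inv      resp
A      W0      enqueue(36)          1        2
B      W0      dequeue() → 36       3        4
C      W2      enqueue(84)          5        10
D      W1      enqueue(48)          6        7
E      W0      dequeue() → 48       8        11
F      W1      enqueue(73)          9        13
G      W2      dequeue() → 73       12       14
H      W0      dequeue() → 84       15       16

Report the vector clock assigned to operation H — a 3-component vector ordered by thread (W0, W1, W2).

(4, 1, 1)

invoked at 5, C has no predecessors; its own W2 bump gives (0, 0, 1)
invoked at 6, D has no predecessors; its own W1 bump gives (0, 1, 0)
invoked at 1, A has no predecessors; its own W0 bump gives (1, 0, 0)
merge at F (invoked 9): VC(D)=(0, 1, 0), own-thread bump on W1 → (0, 2, 0)
merge at B (invoked 3): VC(A)=(1, 0, 0), own-thread bump on W0 → (2, 0, 0)
merge at G (invoked 12): VC(C)=(0, 0, 1), VC(F)=(0, 2, 0), own-thread bump on W2 → (0, 2, 2)
merge at E (invoked 8): VC(B)=(2, 0, 0), VC(D)=(0, 1, 0), own-thread bump on W0 → (3, 1, 0)
merge at H (invoked 15): VC(C)=(0, 0, 1), VC(E)=(3, 1, 0), own-thread bump on W0 → (4, 1, 1)
target: VC(H) = (4, 1, 1)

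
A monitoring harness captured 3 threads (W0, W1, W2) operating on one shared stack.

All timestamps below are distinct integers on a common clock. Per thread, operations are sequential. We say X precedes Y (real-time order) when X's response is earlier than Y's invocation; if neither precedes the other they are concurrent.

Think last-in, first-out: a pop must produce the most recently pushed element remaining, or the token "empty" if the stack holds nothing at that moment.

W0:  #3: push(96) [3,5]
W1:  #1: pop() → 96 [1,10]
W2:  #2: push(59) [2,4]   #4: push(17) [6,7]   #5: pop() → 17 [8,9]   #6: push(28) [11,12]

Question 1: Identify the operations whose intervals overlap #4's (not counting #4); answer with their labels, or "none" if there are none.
#1

overlap test against #4 [6,7]: concurrent iff the interval meets 6..7
#1 [1,10]: concurrent
#2 [2,4]: before
#3 [3,5]: before
#5 [8,9]: after
#6 [11,12]: after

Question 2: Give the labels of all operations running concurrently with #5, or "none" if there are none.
#1

#5 spans [8,9]: anything still running between times 8 and 9 counts as concurrent
#1 [1,10]: concurrent
#2 [2,4]: before
#3 [3,5]: before
#4 [6,7]: before
#6 [11,12]: after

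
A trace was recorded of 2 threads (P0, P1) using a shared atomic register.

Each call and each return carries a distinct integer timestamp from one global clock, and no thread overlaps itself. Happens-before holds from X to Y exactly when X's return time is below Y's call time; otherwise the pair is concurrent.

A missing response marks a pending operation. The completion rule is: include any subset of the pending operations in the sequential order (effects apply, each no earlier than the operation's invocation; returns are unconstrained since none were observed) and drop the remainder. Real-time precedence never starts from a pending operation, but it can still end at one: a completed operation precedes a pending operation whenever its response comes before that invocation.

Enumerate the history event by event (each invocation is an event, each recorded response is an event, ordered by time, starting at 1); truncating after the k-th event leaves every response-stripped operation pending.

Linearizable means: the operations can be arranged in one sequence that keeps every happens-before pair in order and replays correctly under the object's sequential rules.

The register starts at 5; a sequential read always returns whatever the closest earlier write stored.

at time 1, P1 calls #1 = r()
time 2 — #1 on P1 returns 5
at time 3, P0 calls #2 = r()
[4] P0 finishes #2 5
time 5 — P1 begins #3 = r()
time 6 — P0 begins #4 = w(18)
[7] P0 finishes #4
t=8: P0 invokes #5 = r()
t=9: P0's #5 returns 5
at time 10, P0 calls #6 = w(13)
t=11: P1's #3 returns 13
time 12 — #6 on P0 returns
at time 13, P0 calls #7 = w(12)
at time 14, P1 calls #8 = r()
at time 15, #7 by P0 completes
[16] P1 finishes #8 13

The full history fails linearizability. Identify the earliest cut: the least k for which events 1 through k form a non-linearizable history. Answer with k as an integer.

9

events 1..8 are still linearizable — one witness is #1, #2, #3, #4:
step 1: #1 r() → 5 — value 5
step 2: #2 r() → 5 — value 5
step 3: #3 r() (pending, included) — value 5
step 4: #4 w(18) — value 18
once event 9 joins (#5's response, time 9), exhaustive search finds no witness
no completion choice of the 1 pending operation (#3) rescues it — every subset was tried
for example #1, #2, #4, #5 (pending dropped) fails at step 4: #5 r() → 5 is not legal there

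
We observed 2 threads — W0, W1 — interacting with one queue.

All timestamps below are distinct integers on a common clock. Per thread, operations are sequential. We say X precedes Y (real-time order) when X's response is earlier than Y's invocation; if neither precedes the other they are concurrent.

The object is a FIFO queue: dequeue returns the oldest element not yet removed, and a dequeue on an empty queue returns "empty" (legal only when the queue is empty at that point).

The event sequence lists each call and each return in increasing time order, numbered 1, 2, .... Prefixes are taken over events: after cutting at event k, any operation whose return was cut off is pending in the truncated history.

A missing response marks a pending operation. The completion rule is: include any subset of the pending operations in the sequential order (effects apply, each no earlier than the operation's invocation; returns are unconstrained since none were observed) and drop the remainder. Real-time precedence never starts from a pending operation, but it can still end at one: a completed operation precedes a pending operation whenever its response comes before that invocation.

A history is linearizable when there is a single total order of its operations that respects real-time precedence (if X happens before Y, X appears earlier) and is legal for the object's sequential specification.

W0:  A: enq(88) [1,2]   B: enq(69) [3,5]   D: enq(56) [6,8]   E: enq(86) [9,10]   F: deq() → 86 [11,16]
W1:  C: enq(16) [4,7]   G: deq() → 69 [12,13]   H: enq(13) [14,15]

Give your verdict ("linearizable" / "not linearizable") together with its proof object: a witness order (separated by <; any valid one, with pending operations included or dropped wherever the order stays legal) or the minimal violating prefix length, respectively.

not linearizable — minimal violating prefix: 16 events

cut after 15 events: linearizable; cut after 16 events (F responds, time 16): not linearizable
checked exhaustively: 9 real-time-consistent orders of 8 completed operations, zero legal queue replays
e.g. A, B, C, D, E, F, G, H: illegal at step 6, since F deq() → 86 cannot apply there
e.g. A, B, C, D, E, G, F, H: illegal at step 6, since G deq() → 69 cannot apply there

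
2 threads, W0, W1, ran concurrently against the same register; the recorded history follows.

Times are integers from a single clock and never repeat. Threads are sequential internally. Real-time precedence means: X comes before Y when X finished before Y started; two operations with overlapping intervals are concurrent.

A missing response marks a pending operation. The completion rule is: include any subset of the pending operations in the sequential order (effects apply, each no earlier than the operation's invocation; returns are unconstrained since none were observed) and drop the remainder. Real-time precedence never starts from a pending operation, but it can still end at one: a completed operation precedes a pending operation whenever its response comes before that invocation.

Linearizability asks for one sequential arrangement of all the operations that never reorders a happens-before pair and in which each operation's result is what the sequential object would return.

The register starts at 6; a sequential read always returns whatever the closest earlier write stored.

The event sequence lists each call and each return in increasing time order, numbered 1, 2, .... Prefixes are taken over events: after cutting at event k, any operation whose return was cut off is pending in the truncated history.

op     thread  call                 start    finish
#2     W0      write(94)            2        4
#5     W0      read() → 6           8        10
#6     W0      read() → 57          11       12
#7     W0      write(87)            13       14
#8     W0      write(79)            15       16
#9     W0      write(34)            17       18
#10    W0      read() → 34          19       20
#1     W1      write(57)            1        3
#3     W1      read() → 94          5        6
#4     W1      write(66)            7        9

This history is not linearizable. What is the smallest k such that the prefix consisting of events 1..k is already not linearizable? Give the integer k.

events 1..9 are linearizable, e.g. via #1, #2, #3, #4:
after step 1 (#1 write(57)): value 57
after step 2 (#2 write(94)): value 94
after step 3 (#3 read() → 94): value 94
after step 4 (#4 write(66)): value 66
once event 10 joins (#5's response, time 10), exhaustive search finds no witness
e.g. #1, #2, #3, #4, #5: illegal at step 5, since #5 read() → 6 cannot apply there
e.g. #1, #2, #3, #5, #4: illegal at step 4, since #5 read() → 6 cannot apply there

10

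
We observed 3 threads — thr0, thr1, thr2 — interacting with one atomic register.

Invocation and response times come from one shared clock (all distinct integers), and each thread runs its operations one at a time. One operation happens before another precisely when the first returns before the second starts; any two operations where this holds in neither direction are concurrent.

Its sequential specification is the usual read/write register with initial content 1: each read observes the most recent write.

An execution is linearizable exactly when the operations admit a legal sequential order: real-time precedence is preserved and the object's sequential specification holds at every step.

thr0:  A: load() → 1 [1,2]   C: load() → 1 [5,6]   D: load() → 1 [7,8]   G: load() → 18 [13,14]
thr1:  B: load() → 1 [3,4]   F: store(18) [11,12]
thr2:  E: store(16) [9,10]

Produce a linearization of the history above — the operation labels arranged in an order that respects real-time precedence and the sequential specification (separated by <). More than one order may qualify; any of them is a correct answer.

A < B < C < D < E < F < G

1. A load() → 1, leaving value 1
2. B load() → 1, leaving value 1
3. C load() → 1, leaving value 1
4. D load() → 1, leaving value 1
5. E store(16), leaving value 16
6. F store(18), leaving value 18
7. G load() → 18, leaving value 18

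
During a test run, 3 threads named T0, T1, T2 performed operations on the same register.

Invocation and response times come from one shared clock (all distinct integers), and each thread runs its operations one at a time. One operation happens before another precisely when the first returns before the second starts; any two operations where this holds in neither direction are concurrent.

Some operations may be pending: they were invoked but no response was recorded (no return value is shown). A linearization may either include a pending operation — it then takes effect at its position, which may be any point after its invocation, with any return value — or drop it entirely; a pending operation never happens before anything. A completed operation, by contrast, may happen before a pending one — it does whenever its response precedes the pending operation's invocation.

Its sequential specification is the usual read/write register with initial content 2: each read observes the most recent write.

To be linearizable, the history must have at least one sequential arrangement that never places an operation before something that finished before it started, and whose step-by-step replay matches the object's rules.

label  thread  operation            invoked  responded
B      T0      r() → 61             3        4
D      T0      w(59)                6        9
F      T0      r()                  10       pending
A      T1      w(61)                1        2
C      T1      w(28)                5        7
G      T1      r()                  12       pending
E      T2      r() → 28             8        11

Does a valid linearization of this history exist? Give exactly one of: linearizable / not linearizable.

linearizable

one valid linearization: A, B, C, E, D
1. A w(61), leaving value 61
2. B r() → 61, leaving value 61
3. C w(28), leaving value 28
4. E r() → 28, leaving value 28
5. D w(59), leaving value 59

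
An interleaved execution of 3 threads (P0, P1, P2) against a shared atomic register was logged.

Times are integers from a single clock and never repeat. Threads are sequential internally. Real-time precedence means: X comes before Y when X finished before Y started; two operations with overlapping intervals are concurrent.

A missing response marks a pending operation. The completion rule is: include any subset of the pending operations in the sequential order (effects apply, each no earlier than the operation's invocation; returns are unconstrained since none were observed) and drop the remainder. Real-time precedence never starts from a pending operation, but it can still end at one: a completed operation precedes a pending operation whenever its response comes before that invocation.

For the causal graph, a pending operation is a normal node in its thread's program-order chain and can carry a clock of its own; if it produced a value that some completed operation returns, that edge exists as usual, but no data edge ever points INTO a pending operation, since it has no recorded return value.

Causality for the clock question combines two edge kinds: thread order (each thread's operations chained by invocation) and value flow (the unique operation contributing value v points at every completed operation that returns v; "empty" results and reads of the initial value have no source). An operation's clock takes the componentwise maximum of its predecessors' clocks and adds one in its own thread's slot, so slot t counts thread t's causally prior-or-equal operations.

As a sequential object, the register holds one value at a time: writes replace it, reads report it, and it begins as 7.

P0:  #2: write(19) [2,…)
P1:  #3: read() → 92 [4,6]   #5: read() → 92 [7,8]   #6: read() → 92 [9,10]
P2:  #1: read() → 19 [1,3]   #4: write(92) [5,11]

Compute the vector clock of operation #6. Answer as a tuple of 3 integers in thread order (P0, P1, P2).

#2 (invocation 2): nothing precedes it; P0's component alone gives (1, 0, 0)
invoked at 1, #1 merges VC(#2)=(1, 0, 0) and bumps P2's slot → (1, 0, 1)
invoked at 5, #4 merges VC(#1)=(1, 0, 1) and bumps P2's slot → (1, 0, 2)
invoked at 4, #3 merges VC(#4)=(1, 0, 2) and bumps P1's slot → (1, 1, 2)
invoked at 7, #5 merges VC(#3)=(1, 1, 2), VC(#4)=(1, 0, 2) and bumps P1's slot → (1, 2, 2)
invoked at 9, #6 merges VC(#4)=(1, 0, 2), VC(#5)=(1, 2, 2) and bumps P1's slot → (1, 3, 2)
target: VC(#6) = (1, 3, 2)

(1, 3, 2)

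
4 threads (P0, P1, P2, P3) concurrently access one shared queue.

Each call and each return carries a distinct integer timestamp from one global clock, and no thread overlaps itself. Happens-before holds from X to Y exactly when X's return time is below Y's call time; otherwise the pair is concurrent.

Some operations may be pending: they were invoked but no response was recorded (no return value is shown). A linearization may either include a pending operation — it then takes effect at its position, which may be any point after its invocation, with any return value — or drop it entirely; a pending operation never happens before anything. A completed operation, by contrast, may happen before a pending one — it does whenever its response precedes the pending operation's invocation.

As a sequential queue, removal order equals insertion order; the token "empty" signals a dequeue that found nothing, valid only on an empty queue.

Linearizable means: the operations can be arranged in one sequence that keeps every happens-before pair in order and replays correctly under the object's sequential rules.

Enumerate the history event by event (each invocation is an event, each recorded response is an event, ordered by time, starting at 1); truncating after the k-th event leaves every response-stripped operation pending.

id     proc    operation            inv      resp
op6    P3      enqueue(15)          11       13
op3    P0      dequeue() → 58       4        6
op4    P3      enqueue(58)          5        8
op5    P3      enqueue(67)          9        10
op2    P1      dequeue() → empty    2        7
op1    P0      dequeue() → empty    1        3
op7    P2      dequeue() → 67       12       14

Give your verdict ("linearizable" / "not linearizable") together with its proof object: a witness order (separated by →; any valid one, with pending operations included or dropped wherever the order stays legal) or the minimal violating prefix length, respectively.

1. op1 dequeue() → empty, leaving queue <>
2. op2 dequeue() → empty, leaving queue <>
3. op4 enqueue(58), leaving queue <58>
4. op3 dequeue() → 58, leaving queue <>
5. op5 enqueue(67), leaving queue <67>
6. op6 enqueue(15), leaving queue <67,15>
7. op7 dequeue() → 67, leaving queue <15>

linearizable — witness: op1 → op2 → op4 → op3 → op5 → op6 → op7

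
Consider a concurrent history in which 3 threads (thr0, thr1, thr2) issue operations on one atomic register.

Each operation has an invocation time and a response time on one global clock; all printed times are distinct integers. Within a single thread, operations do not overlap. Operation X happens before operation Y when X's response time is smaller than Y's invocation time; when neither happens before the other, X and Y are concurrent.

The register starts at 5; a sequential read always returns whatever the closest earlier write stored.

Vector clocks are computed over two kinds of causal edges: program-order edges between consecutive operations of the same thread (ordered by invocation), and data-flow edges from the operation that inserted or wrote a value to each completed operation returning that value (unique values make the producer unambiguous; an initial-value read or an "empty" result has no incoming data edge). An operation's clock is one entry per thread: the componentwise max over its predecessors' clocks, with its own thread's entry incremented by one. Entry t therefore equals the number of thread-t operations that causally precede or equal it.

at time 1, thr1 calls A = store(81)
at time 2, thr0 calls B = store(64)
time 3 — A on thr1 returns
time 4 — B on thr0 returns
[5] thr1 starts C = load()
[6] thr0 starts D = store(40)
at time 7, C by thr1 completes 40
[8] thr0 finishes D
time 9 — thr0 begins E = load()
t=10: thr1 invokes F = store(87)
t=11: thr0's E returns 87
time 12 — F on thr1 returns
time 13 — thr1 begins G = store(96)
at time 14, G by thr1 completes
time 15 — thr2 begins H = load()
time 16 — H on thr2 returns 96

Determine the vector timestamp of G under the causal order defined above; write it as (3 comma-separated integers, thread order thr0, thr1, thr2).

A, invoked 1, has no incoming edges; only thr1's bump applies → (0, 1, 0)
B, invoked 2, has no incoming edges; only thr0's bump applies → (1, 0, 0)
merge at D (invoked 6): VC(B)=(1, 0, 0), own-thread bump on thr0 → (2, 0, 0)
merge at C (invoked 5): VC(A)=(0, 1, 0), VC(D)=(2, 0, 0), own-thread bump on thr1 → (2, 2, 0)
merge at F (invoked 10): VC(C)=(2, 2, 0), own-thread bump on thr1 → (2, 3, 0)
merge at G (invoked 13): VC(F)=(2, 3, 0), own-thread bump on thr1 → (2, 4, 0)
merge at E (invoked 9): VC(D)=(2, 0, 0), VC(F)=(2, 3, 0), own-thread bump on thr0 → (3, 3, 0)
merge at H (invoked 15): VC(G)=(2, 4, 0), own-thread bump on thr2 → (2, 4, 1)
target: VC(G) = (2, 4, 0)

(2, 4, 0)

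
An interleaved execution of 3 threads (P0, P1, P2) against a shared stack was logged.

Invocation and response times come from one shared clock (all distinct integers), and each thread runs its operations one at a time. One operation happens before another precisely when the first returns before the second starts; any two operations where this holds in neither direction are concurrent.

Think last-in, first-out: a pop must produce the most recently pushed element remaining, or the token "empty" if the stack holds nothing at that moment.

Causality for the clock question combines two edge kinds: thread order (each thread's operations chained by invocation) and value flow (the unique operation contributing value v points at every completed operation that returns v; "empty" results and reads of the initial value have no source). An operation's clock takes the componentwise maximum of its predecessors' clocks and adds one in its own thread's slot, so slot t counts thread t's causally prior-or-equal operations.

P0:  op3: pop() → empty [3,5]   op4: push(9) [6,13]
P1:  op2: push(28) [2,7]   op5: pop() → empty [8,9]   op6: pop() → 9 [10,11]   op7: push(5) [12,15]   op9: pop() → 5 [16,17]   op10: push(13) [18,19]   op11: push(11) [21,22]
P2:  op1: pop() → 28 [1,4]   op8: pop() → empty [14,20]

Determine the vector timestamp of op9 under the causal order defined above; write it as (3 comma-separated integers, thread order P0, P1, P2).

invoked at 2, op2 has no predecessors; its own P1 bump gives (0, 1, 0)
invoked at 3, op3 has no predecessors; its own P0 bump gives (1, 0, 0)
op1, invoked 1, takes VC(op2)=(0, 1, 0) under max, adds 1 for P2 → (0, 1, 1)
op5, invoked 8, takes VC(op2)=(0, 1, 0) under max, adds 1 for P1 → (0, 2, 0)
op4, invoked 6, takes VC(op3)=(1, 0, 0) under max, adds 1 for P0 → (2, 0, 0)
op8, invoked 14, takes VC(op1)=(0, 1, 1) under max, adds 1 for P2 → (0, 1, 2)
op6, invoked 10, takes VC(op4)=(2, 0, 0), VC(op5)=(0, 2, 0) under max, adds 1 for P1 → (2, 3, 0)
op7, invoked 12, takes VC(op6)=(2, 3, 0) under max, adds 1 for P1 → (2, 4, 0)
op9, invoked 16, takes VC(op7)=(2, 4, 0) under max, adds 1 for P1 → (2, 5, 0)
op10, invoked 18, takes VC(op9)=(2, 5, 0) under max, adds 1 for P1 → (2, 6, 0)
op11, invoked 21, takes VC(op10)=(2, 6, 0) under max, adds 1 for P1 → (2, 7, 0)
target: VC(op9) = (2, 5, 0)

(2, 5, 0)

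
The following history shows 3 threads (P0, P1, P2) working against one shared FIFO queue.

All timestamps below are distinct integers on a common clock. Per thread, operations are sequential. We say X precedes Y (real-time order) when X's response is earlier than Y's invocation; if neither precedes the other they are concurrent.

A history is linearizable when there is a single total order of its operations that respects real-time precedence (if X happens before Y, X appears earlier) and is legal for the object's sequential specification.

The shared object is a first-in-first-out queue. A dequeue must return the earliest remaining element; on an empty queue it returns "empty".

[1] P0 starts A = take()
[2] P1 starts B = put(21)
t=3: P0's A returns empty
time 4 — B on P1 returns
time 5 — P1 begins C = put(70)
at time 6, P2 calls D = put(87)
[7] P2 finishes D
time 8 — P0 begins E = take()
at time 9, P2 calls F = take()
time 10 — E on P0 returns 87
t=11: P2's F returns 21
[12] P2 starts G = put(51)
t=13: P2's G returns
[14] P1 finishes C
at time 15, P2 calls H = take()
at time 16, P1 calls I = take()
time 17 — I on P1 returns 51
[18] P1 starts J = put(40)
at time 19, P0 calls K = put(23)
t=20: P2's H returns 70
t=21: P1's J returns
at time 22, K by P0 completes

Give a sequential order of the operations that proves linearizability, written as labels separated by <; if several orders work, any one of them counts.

after step 1 (A take() → empty): queue <>
after step 2 (B put(21)): queue <21>
after step 3 (D put(87)): queue <21,87>
after step 4 (C put(70)): queue <21,87,70>
after step 5 (F take() → 21): queue <87,70>
after step 6 (E take() → 87): queue <70>
after step 7 (G put(51)): queue <70,51>
after step 8 (H take() → 70): queue <51>
after step 9 (I take() → 51): queue <>
after step 10 (J put(40)): queue <40>
after step 11 (K put(23)): queue <40,23>

A < B < D < C < F < E < G < H < I < J < K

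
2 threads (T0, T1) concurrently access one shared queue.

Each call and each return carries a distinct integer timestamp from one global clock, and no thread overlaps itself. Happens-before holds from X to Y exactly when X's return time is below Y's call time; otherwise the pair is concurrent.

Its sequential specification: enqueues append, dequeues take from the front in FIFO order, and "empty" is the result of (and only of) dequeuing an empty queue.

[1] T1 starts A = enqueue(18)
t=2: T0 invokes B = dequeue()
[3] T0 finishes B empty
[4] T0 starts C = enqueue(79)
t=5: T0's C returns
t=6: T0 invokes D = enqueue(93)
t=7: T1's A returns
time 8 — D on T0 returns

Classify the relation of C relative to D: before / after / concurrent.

before

C spans [4,5], D spans [6,8]
resp(C)=5 < inv(D)=6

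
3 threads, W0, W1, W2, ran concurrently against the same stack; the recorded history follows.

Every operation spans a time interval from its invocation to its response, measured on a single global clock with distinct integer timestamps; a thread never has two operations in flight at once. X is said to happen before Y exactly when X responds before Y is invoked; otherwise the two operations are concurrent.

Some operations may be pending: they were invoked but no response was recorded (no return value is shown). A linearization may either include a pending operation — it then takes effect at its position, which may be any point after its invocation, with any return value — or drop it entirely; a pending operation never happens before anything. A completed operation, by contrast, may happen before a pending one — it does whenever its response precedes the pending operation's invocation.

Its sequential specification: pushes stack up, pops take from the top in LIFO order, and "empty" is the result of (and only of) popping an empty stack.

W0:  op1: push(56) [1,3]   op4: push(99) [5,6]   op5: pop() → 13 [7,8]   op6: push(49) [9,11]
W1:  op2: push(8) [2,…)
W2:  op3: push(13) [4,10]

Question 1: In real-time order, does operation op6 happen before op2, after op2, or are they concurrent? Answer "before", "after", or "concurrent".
concurrent

op6 spans [9,11], op2 spans [2,…)
the intervals overlap in both directions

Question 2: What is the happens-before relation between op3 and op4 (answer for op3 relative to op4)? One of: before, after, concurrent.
concurrent

op3 spans [4,10], op4 spans [5,6]
the intervals overlap in both directions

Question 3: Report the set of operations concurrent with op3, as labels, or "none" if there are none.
op2, op4, op5, op6

op3 spans [4,10]; an op avoiding the whole window 4..10 is ordered, any other is concurrent
op1 [1,3]: before
op2 [2,…): concurrent
op4 [5,6]: concurrent
op5 [7,8]: concurrent
op6 [9,11]: concurrent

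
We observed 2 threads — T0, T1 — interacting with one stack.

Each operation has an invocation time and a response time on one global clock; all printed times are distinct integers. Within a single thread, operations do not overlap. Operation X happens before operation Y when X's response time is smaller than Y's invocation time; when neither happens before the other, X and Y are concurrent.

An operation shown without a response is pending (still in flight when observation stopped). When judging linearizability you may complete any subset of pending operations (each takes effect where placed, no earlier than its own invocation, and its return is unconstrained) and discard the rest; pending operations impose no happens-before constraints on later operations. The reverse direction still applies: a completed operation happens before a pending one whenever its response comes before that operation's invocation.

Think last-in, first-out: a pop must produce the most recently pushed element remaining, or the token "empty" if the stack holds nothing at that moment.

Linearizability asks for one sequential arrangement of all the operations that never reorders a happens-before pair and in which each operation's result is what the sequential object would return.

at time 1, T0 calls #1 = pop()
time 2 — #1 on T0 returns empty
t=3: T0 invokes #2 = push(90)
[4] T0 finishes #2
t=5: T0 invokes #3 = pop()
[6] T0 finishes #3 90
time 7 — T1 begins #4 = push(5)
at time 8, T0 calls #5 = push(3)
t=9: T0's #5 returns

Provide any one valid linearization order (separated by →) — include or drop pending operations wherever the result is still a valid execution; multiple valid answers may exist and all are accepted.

#1 → #2 → #3 → #4 → #5

after step 1 (#1 pop() → empty): stack <>
after step 2 (#2 push(90)): stack <90>
after step 3 (#3 pop() → 90): stack <>
after step 4 (#4 push(5) (pending, included)): stack <5>
after step 5 (#5 push(3)): stack <5,3>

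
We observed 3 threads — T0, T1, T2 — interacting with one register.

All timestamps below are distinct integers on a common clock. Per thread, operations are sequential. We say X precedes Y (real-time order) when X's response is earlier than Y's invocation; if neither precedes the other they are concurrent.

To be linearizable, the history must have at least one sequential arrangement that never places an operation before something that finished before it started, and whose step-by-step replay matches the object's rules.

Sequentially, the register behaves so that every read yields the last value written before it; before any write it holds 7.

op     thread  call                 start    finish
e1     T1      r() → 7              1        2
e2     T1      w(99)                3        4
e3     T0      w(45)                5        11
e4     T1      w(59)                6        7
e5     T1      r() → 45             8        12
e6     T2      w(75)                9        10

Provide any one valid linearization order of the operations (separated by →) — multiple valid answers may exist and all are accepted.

e1 → e2 → e4 → e3 → e5 → e6

after step 1 (e1 r() → 7): value 7
after step 2 (e2 w(99)): value 99
after step 3 (e4 w(59)): value 59
after step 4 (e3 w(45)): value 45
after step 5 (e5 r() → 45): value 45
after step 6 (e6 w(75)): value 75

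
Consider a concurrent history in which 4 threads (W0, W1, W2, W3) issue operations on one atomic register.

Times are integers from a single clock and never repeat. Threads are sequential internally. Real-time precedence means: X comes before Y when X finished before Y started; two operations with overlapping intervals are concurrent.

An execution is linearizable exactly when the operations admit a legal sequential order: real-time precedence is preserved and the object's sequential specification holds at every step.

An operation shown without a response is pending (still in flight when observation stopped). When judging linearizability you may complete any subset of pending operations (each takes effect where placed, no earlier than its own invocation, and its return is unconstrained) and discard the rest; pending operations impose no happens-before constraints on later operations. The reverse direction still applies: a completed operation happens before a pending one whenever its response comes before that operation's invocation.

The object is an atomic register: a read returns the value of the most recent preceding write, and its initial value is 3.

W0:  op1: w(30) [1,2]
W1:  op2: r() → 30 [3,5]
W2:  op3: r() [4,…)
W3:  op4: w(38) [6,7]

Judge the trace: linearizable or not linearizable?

one valid linearization: op1, op2, op3, op4
1. op1 w(30), leaving value 30
2. op2 r() → 30, leaving value 30
3. op3 r() (pending, included), leaving value 30
4. op4 w(38), leaving value 38

linearizable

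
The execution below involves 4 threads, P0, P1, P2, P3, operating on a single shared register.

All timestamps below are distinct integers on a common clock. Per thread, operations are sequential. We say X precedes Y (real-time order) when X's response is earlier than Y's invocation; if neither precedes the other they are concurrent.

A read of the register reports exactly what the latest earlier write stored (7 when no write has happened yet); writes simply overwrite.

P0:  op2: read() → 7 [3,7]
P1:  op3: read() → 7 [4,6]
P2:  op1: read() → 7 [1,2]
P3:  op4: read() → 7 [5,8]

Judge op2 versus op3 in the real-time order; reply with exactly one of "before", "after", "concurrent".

concurrent

op2 spans [3,7], op3 spans [4,6]
the intervals overlap in both directions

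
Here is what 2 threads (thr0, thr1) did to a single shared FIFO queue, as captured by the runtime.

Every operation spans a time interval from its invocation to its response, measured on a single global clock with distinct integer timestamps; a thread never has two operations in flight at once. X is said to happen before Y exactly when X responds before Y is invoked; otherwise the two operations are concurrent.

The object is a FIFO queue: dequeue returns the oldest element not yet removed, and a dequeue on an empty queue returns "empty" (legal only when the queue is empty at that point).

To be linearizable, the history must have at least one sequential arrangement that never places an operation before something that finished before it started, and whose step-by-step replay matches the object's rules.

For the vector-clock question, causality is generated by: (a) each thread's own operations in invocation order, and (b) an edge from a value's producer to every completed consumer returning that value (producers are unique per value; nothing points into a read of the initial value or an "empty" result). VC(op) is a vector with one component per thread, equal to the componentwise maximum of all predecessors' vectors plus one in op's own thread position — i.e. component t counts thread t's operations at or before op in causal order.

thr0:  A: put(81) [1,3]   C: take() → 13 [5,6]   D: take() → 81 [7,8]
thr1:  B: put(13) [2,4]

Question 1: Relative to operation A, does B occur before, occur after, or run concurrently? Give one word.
concurrent

B spans [2,4], A spans [1,3]
the intervals overlap in both directions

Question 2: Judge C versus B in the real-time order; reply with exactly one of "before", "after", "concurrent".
after

C spans [5,6], B spans [2,4]
resp(B)=4 < inv(C)=5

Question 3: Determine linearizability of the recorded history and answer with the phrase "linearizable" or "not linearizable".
linearizable

a witness: B, A, C, D
1. B put(13), leaving queue <13>
2. A put(81), leaving queue <13,81>
3. C take() → 13, leaving queue <81>
4. D take() → 81, leaving queue <>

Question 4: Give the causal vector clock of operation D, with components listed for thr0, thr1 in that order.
(3, 1)

B, invoked 2, has no incoming edges; only thr1's bump applies → (0, 1)
A, invoked 1, has no incoming edges; only thr0's bump applies → (1, 0)
C (invocation 5): componentwise max over VC(A)=(1, 0), VC(B)=(0, 1), +1 at thr0, giving (2, 1)
D (invocation 7): componentwise max over VC(A)=(1, 0), VC(C)=(2, 1), +1 at thr0, giving (3, 1)
target: VC(D) = (3, 1)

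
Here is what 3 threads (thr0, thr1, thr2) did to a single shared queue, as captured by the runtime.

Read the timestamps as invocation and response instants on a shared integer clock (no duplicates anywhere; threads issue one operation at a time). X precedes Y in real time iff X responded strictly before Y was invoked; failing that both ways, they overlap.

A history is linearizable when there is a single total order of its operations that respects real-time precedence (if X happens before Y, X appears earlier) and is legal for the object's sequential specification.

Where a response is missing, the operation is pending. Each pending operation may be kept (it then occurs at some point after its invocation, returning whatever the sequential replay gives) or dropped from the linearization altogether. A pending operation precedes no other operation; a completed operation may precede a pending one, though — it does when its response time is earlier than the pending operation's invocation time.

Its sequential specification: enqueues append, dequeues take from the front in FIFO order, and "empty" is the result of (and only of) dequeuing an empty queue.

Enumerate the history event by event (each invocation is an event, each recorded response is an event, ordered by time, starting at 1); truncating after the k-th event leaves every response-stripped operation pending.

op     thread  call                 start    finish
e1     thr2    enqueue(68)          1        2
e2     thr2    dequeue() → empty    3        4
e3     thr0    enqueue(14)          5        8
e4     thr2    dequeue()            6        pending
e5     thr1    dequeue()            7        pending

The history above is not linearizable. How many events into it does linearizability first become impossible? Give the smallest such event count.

events 1..3 are linearizable, e.g. via e1:
1. e1 enqueue(68), leaving queue <68>
at event 4 (e2's time-4 response) nothing linearizes any more
one such order, e1, e2, breaks at step 2 where e2 dequeue() → empty is illegal

4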